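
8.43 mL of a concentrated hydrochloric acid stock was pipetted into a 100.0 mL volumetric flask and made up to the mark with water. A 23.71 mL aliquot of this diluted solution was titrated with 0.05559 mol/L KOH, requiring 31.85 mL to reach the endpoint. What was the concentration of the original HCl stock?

0.886 M

n(KOH) = 0.05559 x 0.03185 = 0.001771 mol.
n(HCl) in the aliquot = 0.001771 mol.
[diluted HCl] = 0.001771 / 0.02371 = 0.07467 M.
Dilution factor = 100.0/8.430 = 11.86, so [stock] = 0.07467 x 11.86 = 0.886 M.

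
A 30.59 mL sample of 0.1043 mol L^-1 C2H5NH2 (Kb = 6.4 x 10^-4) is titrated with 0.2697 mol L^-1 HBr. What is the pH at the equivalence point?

n(C2H5NH2) = 0.1043 x 0.03059 = 0.003191 mol; V(HBr) at equivalence = 0.003191/0.2697 = 0.01183 L.
At equivalence the base is fully converted to C2H5NH3+; total volume = 0.04242 L, so [C2H5NH3+] = 0.003191/0.04242 = 0.07521 M.
Ka(C2H5NH3+) = Kw/Kb = 1.0e-14 / 6.4 x 10^-4 = 1.56e-11.
[H^+] = sqrt(Ka x [C2H5NH3+]) = sqrt(1.56e-11 x 0.07521) = 1.08e-6 M.
pH = -log(1.08e-6) = 5.96.

5.96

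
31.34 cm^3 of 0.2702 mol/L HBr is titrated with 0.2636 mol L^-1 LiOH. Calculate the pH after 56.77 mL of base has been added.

n(acid) = 0.2702 x 0.03134 = 0.008468 mol; n(LiOH) added = 0.2636 x 0.05677 = 0.01496 mol.
Base is in excess by 0.01496 - 0.008468 = 0.006497 mol in a total volume of 0.08811 L.
[OH^-] = 0.006497/0.08811 = 0.07373 M, so pOH = 1.13 and pH = 14.00 - 1.13 = 12.87.

12.87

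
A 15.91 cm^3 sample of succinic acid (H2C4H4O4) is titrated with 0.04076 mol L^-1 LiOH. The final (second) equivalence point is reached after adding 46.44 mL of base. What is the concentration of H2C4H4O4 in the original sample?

n(LiOH) = 0.04076 x 0.04644 = 0.001893 mol.
At the final (second) equivalence point, 2 mol OH^- react per mol H2C4H4O4, so n(H2C4H4O4) = 0.001893 / 2 = 0.0009464 mol.
[H2C4H4O4] = 0.0009464 / 0.01591 L = 0.0595 M.

0.0595 M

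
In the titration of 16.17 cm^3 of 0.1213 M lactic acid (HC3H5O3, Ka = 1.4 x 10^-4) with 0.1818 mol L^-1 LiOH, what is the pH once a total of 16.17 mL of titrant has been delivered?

12.48

n(acid) = 0.1213 x 0.01617 = 0.001961 mol; n(LiOH) added = 0.1818 x 0.01617 = 0.002940 mol.
Base is in excess by 0.002940 - 0.001961 = 0.0009783 mol in a total volume of 0.03234 L.
[OH^-] = 0.0009783/0.03234 = 0.03025 M, so pOH = 1.52 and pH = 14.00 - 1.52 = 12.48.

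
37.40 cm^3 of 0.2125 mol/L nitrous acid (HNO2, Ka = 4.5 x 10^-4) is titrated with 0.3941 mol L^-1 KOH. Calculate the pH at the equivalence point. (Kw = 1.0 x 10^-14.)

8.24

n(HNO2) = 0.2125 x 0.03740 = 0.007947 mol; V(KOH) at equivalence = 0.007947/0.3941 = 0.02017 L.
At equivalence all the acid is converted to NO2-; total volume = 0.03740 + 0.02017 = 0.05757 L, so [NO2-] = 0.007947/0.05757 = 0.1381 M.
Kb = Kw/Ka = 1.0e-14 / 4.5 x 10^-4 = 2.22e-11.
[OH^-] = sqrt(Kb x [NO2-]) = sqrt(2.22e-11 x 0.1381) = 1.75e-6 M.
pOH = 5.76, so pH = 14.00 - 5.76 = 8.24.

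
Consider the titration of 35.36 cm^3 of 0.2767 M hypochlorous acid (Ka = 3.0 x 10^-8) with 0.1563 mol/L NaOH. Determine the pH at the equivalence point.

10.26

n(HClO) = 0.2767 x 0.03536 = 0.009784 mol; V(NaOH) at equivalence = 0.009784/0.1563 = 0.06260 L.
At equivalence all the acid is converted to ClO-; total volume = 0.03536 + 0.06260 = 0.09796 L, so [ClO-] = 0.009784/0.09796 = 0.09988 M.
Kb = Kw/Ka = 1.0e-14 / 3.0 x 10^-8 = 3.33e-7.
[OH^-] = sqrt(Kb x [ClO-]) = sqrt(3.33e-7 x 0.09988) = 0.000182 M.
pOH = 3.74, so pH = 14.00 - 3.74 = 10.26.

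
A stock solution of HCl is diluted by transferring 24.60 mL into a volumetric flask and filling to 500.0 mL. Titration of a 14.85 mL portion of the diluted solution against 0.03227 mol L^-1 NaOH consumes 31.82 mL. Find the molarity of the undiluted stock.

n(NaOH) = 0.03227 x 0.03182 = 0.001027 mol.
n(HCl) in the aliquot = 0.001027 mol.
[diluted HCl] = 0.001027 / 0.01485 = 0.06915 M.
Dilution factor = 500.0/24.60 = 20.33, so [stock] = 0.06915 x 20.33 = 1.41 M.

1.41 M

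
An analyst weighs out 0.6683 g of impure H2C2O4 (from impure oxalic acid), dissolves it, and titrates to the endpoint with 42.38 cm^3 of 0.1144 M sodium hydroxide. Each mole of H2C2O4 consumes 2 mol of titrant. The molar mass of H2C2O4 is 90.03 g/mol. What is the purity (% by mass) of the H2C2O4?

32.7%

n(NaOH) = 0.1144 x 0.04238 = 0.004848 mol.
n(H2C2O4) = 0.004848 / 2 = 0.002424 mol.
mass of H2C2O4 = 0.002424 x 90.03 = 0.2182 g.
% purity = 0.2182 / 0.6683 x 100 = 32.7%.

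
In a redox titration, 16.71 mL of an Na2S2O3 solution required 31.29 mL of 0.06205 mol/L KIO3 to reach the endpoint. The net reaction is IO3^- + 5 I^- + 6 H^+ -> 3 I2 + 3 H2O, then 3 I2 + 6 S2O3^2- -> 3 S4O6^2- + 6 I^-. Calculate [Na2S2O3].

n(KIO3) = 0.06205 x 0.03129 = 0.001942 mol.
From the balanced equation, 1 mol KIO3 reacts with 6 mol Na2S2O3, so n(Na2S2O3) = 0.001942 x 6/1 = 0.01165 mol.
[Na2S2O3] = 0.01165 / 0.01671 L = 0.697 M.

0.697 M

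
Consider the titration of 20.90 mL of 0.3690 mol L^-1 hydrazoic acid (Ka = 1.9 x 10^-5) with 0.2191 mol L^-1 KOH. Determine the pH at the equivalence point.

n(HN3) = 0.3690 x 0.02090 = 0.007712 mol; V(KOH) at equivalence = 0.007712/0.2191 = 0.03520 L.
At equivalence all the acid is converted to N3-; total volume = 0.02090 + 0.03520 = 0.05610 L, so [N3-] = 0.007712/0.05610 = 0.1375 M.
Kb = Kw/Ka = 1.0e-14 / 1.9 x 10^-5 = 5.26e-10.
[OH^-] = sqrt(Kb x [N3-]) = sqrt(5.26e-10 x 0.1375) = 8.51e-6 M.
pOH = 5.07, so pH = 14.00 - 5.07 = 8.93.

8.93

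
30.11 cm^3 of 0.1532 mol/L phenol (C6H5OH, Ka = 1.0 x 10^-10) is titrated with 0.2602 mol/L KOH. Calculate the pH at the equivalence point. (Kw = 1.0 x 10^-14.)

11.49

n(C6H5OH) = 0.1532 x 0.03011 = 0.004613 mol; V(KOH) at equivalence = 0.004613/0.2602 = 0.01773 L.
At equivalence all the acid is converted to C6H5O-; total volume = 0.03011 + 0.01773 = 0.04784 L, so [C6H5O-] = 0.004613/0.04784 = 0.09643 M.
Kb = Kw/Ka = 1.0e-14 / 1.0 x 10^-10 = 0.000100.
[OH^-] = sqrt(Kb x [C6H5O-]) = sqrt(0.000100 x 0.09643) = 0.00311 M.
pOH = 2.51, so pH = 14.00 - 2.51 = 11.49.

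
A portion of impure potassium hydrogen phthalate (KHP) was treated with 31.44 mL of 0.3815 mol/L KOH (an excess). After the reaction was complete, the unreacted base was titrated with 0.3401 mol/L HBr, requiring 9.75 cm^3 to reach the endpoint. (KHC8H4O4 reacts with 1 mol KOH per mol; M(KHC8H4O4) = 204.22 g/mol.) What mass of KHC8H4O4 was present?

1.77 g

Total n(KOH) added = 0.3815 x 0.03144 = 0.01199 mol.
n(HBr) used = 0.3401 x 0.009750 = 0.003316 mol, which equals the excess n(KOH).
So n(KOH) consumed by the sample = 0.01199 - 0.003316 = 0.008678 mol.
n(KHC8H4O4) = 0.008678 / 1 = 0.008678 mol.
mass = 0.008678 mol x 204.22 g/mol = 1.77 g.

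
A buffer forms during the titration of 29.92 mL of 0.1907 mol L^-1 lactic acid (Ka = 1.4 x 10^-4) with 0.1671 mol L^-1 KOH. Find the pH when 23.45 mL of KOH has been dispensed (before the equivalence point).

Initial n(HC3H5O3) = 0.1907 x 0.02992 = 0.005706 mol.
n(KOH) added = 0.1671 x 0.02345 = 0.003918 mol, converting that many moles of HC3H5O3 to C3H5O3-.
Remaining n(HC3H5O3) = 0.001787 mol; n(C3H5O3-) = 0.003918 mol.
By Henderson-Hasselbalch, pH = pKa + log([A^-]/[HA]) = 3.85 + log(0.003918/0.001787) = 3.85 + (+0.34) = 4.19.

4.19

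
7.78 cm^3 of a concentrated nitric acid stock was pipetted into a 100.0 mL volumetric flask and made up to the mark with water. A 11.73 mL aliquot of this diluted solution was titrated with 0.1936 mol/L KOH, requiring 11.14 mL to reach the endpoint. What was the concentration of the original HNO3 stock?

n(KOH) = 0.1936 x 0.01114 = 0.002157 mol.
n(HNO3) in the aliquot = 0.002157 mol.
[diluted HNO3] = 0.002157 / 0.01173 = 0.1839 M.
Dilution factor = 100.0/7.780 = 12.85, so [stock] = 0.1839 x 12.85 = 2.36 M.

2.36 M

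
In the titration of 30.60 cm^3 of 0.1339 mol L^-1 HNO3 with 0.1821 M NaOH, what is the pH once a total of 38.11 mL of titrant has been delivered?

12.62

n(acid) = 0.1339 x 0.03060 = 0.004097 mol; n(NaOH) added = 0.1821 x 0.03811 = 0.006940 mol.
Base is in excess by 0.006940 - 0.004097 = 0.002842 mol in a total volume of 0.06871 L.
[OH^-] = 0.002842/0.06871 = 0.04137 M, so pOH = 1.38 and pH = 14.00 - 1.38 = 12.62.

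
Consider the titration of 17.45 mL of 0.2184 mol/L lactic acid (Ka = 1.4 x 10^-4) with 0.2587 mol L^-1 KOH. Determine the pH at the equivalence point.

n(HC3H5O3) = 0.2184 x 0.01745 = 0.003811 mol; V(KOH) at equivalence = 0.003811/0.2587 = 0.01473 L.
At equivalence all the acid is converted to C3H5O3-; total volume = 0.01745 + 0.01473 = 0.03218 L, so [C3H5O3-] = 0.003811/0.03218 = 0.1184 M.
Kb = Kw/Ka = 1.0e-14 / 1.4 x 10^-4 = 7.14e-11.
[OH^-] = sqrt(Kb x [C3H5O3-]) = sqrt(7.14e-11 x 0.1184) = 2.91e-6 M.
pOH = 5.54, so pH = 14.00 - 5.54 = 8.46.

8.46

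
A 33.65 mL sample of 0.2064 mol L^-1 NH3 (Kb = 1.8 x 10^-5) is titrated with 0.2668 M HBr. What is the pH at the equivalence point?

n(NH3) = 0.2064 x 0.03365 = 0.006945 mol; V(HBr) at equivalence = 0.006945/0.2668 = 0.02603 L.
At equivalence the base is fully converted to NH4+; total volume = 0.05968 L, so [NH4+] = 0.006945/0.05968 = 0.1164 M.
Ka(NH4+) = Kw/Kb = 1.0e-14 / 1.8 x 10^-5 = 5.56e-10.
[H^+] = sqrt(Ka x [NH4+]) = sqrt(5.56e-10 x 0.1164) = 8.04e-6 M.
pH = -log(8.04e-6) = 5.09.

5.09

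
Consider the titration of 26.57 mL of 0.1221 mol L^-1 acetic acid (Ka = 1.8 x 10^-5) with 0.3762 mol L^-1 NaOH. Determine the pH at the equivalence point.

n(CH3COOH) = 0.1221 x 0.02657 = 0.003244 mol; V(NaOH) at equivalence = 0.003244/0.3762 = 0.008624 L.
At equivalence all the acid is converted to CH3COO-; total volume = 0.02657 + 0.008624 = 0.03519 L, so [CH3COO-] = 0.003244/0.03519 = 0.09218 M.
Kb = Kw/Ka = 1.0e-14 / 1.8 x 10^-5 = 5.56e-10.
[OH^-] = sqrt(Kb x [CH3COO-]) = sqrt(5.56e-10 x 0.09218) = 7.16e-6 M.
pOH = 5.15, so pH = 14.00 - 5.15 = 8.85.

8.85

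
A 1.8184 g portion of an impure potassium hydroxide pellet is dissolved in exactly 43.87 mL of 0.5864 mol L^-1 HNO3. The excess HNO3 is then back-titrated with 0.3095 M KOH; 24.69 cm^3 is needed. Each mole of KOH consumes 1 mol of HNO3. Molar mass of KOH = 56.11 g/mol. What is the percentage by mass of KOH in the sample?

Total n(HNO3) added = 0.5864 x 0.04387 = 0.02573 mol.
n(KOH) used = 0.3095 x 0.02469 = 0.007642 mol, which equals the excess n(HNO3).
So n(HNO3) consumed by the sample = 0.02573 - 0.007642 = 0.01808 mol.
n(KOH) = 0.01808 / 1 = 0.01808 mol.
mass KOH = 0.01808 x 56.11 = 1.015 g, so %KOH = 1.015/1.8184 x 100 = 55.8%.

55.8%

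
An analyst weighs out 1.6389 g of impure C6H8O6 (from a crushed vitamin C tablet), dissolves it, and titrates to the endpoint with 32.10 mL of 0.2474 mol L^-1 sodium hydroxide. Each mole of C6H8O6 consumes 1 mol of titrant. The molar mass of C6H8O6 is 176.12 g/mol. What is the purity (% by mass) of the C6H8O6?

n(NaOH) = 0.2474 x 0.03210 = 0.007942 mol.
n(C6H8O6) = 0.007942 / 1 = 0.007942 mol.
mass of C6H8O6 = 0.007942 x 176.12 = 1.399 g.
% purity = 1.399 / 1.6389 x 100 = 85.3%.

85.3%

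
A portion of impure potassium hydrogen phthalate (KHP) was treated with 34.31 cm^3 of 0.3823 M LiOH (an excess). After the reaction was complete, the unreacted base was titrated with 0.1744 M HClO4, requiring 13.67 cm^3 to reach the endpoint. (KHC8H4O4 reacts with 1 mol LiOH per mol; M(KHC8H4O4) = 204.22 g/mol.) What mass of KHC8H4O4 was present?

Total n(LiOH) added = 0.3823 x 0.03431 = 0.01312 mol.
n(HClO4) used = 0.1744 x 0.01367 = 0.002384 mol, which equals the excess n(LiOH).
So n(LiOH) consumed by the sample = 0.01312 - 0.002384 = 0.01073 mol.
n(KHC8H4O4) = 0.01073 / 1 = 0.01073 mol.
mass = 0.01073 mol x 204.22 g/mol = 2.19 g.

2.19 g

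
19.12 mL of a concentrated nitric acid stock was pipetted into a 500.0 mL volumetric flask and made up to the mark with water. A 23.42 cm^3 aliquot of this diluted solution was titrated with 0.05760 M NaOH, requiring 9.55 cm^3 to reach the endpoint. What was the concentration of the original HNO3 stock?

0.614 M

n(NaOH) = 0.05760 x 0.009550 = 0.0005501 mol.
n(HNO3) in the aliquot = 0.0005501 mol.
[diluted HNO3] = 0.0005501 / 0.02342 = 0.02349 M.
Dilution factor = 500.0/19.12 = 26.15, so [stock] = 0.02349 x 26.15 = 0.614 M.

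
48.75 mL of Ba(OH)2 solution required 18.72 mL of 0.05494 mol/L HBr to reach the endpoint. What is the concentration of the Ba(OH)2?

n(HBr) delivered = 0.05494 x 0.01872 = 0.001028 mol.
The reaction is 1 Ba(OH)2 + 2 HBr, so n(Ba(OH)2) = 0.001028 x 1/2 = 0.0005142 mol.
[Ba(OH)2] = 0.0005142 mol / 0.04875 L = 0.0105 M.

0.0105 M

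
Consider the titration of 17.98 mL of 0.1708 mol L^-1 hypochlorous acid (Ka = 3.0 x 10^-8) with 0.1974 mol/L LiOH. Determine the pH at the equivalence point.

n(HClO) = 0.1708 x 0.01798 = 0.003071 mol; V(LiOH) at equivalence = 0.003071/0.1974 = 0.01556 L.
At equivalence all the acid is converted to ClO-; total volume = 0.01798 + 0.01556 = 0.03354 L, so [ClO-] = 0.003071/0.03354 = 0.09157 M.
Kb = Kw/Ka = 1.0e-14 / 3.0 x 10^-8 = 3.33e-7.
[OH^-] = sqrt(Kb x [ClO-]) = sqrt(3.33e-7 x 0.09157) = 0.000175 M.
pOH = 3.76, so pH = 14.00 - 3.76 = 10.24.

10.24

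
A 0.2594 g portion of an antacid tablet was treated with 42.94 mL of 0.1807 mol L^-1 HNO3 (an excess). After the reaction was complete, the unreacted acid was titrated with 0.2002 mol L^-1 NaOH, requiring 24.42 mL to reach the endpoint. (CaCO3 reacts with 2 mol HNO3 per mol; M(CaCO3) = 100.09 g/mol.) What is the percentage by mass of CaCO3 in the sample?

Total n(HNO3) added = 0.1807 x 0.04294 = 0.007759 mol.
n(NaOH) used = 0.2002 x 0.02442 = 0.004889 mol, which equals the excess n(HNO3).
So n(HNO3) consumed by the sample = 0.007759 - 0.004889 = 0.002870 mol.
n(CaCO3) = 0.002870 / 2 = 0.001435 mol.
mass CaCO3 = 0.001435 x 100.09 = 0.1436 g, so %CaCO3 = 0.1436/0.2594 x 100 = 55.4%.

55.4%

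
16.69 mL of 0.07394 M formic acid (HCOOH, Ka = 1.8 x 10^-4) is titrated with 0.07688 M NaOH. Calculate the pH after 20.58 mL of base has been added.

11.97

n(acid) = 0.07394 x 0.01669 = 0.001234 mol; n(NaOH) added = 0.07688 x 0.02058 = 0.001582 mol.
Base is in excess by 0.001582 - 0.001234 = 0.0003481 mol in a total volume of 0.03727 L.
[OH^-] = 0.0003481/0.03727 = 0.009341 M, so pOH = 2.03 and pH = 14.00 - 2.03 = 11.97.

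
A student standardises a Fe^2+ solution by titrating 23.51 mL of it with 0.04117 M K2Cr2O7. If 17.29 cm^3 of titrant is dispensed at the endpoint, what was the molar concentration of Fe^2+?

0.182 M

n(K2Cr2O7) = 0.04117 x 0.01729 = 0.0007118 mol.
From the balanced equation, 1 mol K2Cr2O7 reacts with 6 mol Fe^2+, so n(Fe^2+) = 0.0007118 x 6/1 = 0.004271 mol.
[Fe^2+] = 0.004271 / 0.02351 L = 0.182 M.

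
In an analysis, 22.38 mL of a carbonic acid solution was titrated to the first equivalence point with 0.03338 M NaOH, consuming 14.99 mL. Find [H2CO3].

n(NaOH) = 0.03338 x 0.01499 = 0.0005004 mol.
At the first equivalence point, 1 mol OH^- react per mol H2CO3, so n(H2CO3) = 0.0005004 / 1 = 0.0005004 mol.
[H2CO3] = 0.0005004 / 0.02238 L = 0.0224 M.

0.0224 M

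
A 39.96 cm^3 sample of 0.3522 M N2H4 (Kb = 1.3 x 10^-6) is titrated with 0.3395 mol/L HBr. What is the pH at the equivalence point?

n(N2H4) = 0.3522 x 0.03996 = 0.01407 mol; V(HBr) at equivalence = 0.01407/0.3395 = 0.04145 L.
At equivalence the base is fully converted to N2H5+; total volume = 0.08141 L, so [N2H5+] = 0.01407/0.08141 = 0.1729 M.
Ka(N2H5+) = Kw/Kb = 1.0e-14 / 1.3 x 10^-6 = 7.69e-9.
[H^+] = sqrt(Ka x [N2H5+]) = sqrt(7.69e-9 x 0.1729) = 3.65e-5 M.
pH = -log(3.65e-5) = 4.44.

4.44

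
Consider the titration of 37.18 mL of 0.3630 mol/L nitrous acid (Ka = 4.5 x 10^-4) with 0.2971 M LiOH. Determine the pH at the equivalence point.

8.28

n(HNO2) = 0.3630 x 0.03718 = 0.01350 mol; V(LiOH) at equivalence = 0.01350/0.2971 = 0.04543 L.
At equivalence all the acid is converted to NO2-; total volume = 0.03718 + 0.04543 = 0.08261 L, so [NO2-] = 0.01350/0.08261 = 0.1634 M.
Kb = Kw/Ka = 1.0e-14 / 4.5 x 10^-4 = 2.22e-11.
[OH^-] = sqrt(Kb x [NO2-]) = sqrt(2.22e-11 x 0.1634) = 1.91e-6 M.
pOH = 5.72, so pH = 14.00 - 5.72 = 8.28.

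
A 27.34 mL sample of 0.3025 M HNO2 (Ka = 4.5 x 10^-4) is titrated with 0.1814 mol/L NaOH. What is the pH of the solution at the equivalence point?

8.20

n(HNO2) = 0.3025 x 0.02734 = 0.008270 mol; V(NaOH) at equivalence = 0.008270/0.1814 = 0.04559 L.
At equivalence all the acid is converted to NO2-; total volume = 0.02734 + 0.04559 = 0.07293 L, so [NO2-] = 0.008270/0.07293 = 0.1134 M.
Kb = Kw/Ka = 1.0e-14 / 4.5 x 10^-4 = 2.22e-11.
[OH^-] = sqrt(Kb x [NO2-]) = sqrt(2.22e-11 x 0.1134) = 1.59e-6 M.
pOH = 5.80, so pH = 14.00 - 5.80 = 8.20.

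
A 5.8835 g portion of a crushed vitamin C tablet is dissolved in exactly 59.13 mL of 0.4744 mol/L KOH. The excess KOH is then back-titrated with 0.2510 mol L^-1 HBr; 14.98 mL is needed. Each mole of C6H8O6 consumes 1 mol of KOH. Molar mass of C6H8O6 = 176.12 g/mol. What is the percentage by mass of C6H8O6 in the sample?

72.7%

Total n(KOH) added = 0.4744 x 0.05913 = 0.02805 mol.
n(HBr) used = 0.2510 x 0.01498 = 0.003760 mol, which equals the excess n(KOH).
So n(KOH) consumed by the sample = 0.02805 - 0.003760 = 0.02429 mol.
n(C6H8O6) = 0.02429 / 1 = 0.02429 mol.
mass C6H8O6 = 0.02429 x 176.12 = 4.278 g, so %C6H8O6 = 4.278/5.8835 x 100 = 72.7%.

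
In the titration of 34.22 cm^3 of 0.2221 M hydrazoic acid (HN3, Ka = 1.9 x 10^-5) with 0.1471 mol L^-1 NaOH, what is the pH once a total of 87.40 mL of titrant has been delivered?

12.64

n(acid) = 0.2221 x 0.03422 = 0.007600 mol; n(NaOH) added = 0.1471 x 0.08740 = 0.01286 mol.
Base is in excess by 0.01286 - 0.007600 = 0.005256 mol in a total volume of 0.1216 L.
[OH^-] = 0.005256/0.1216 = 0.04322 M, so pOH = 1.36 and pH = 14.00 - 1.36 = 12.64.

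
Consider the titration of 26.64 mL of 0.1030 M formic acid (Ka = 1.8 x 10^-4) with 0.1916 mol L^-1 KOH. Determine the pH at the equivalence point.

8.29

n(HCOOH) = 0.1030 x 0.02664 = 0.002744 mol; V(KOH) at equivalence = 0.002744/0.1916 = 0.01432 L.
At equivalence all the acid is converted to HCOO-; total volume = 0.02664 + 0.01432 = 0.04096 L, so [HCOO-] = 0.002744/0.04096 = 0.06699 M.
Kb = Kw/Ka = 1.0e-14 / 1.8 x 10^-4 = 5.56e-11.
[OH^-] = sqrt(Kb x [HCOO-]) = sqrt(5.56e-11 x 0.06699) = 1.93e-6 M.
pOH = 5.71, so pH = 14.00 - 5.71 = 8.29.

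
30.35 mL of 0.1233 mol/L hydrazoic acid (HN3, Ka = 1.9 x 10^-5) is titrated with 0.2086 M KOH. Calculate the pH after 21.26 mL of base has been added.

n(acid) = 0.1233 x 0.03035 = 0.003742 mol; n(KOH) added = 0.2086 x 0.02126 = 0.004435 mol.
Base is in excess by 0.004435 - 0.003742 = 0.0006927 mol in a total volume of 0.05161 L.
[OH^-] = 0.0006927/0.05161 = 0.01342 M, so pOH = 1.87 and pH = 14.00 - 1.87 = 12.13.

12.13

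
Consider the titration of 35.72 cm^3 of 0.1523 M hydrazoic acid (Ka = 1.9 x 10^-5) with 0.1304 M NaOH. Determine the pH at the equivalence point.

8.78

n(HN3) = 0.1523 x 0.03572 = 0.005440 mol; V(NaOH) at equivalence = 0.005440/0.1304 = 0.04172 L.
At equivalence all the acid is converted to N3-; total volume = 0.03572 + 0.04172 = 0.07744 L, so [N3-] = 0.005440/0.07744 = 0.07025 M.
Kb = Kw/Ka = 1.0e-14 / 1.9 x 10^-5 = 5.26e-10.
[OH^-] = sqrt(Kb x [N3-]) = sqrt(5.26e-10 x 0.07025) = 6.08e-6 M.
pOH = 5.22, so pH = 14.00 - 5.22 = 8.78.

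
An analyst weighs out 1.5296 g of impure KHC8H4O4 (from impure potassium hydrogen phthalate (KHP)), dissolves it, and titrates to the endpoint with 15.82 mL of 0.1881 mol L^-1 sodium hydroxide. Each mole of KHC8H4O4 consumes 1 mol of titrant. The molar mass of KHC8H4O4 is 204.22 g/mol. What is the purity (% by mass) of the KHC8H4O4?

n(NaOH) = 0.1881 x 0.01582 = 0.002976 mol.
n(KHC8H4O4) = 0.002976 / 1 = 0.002976 mol.
mass of KHC8H4O4 = 0.002976 x 204.22 = 0.6077 g.
% purity = 0.6077 / 1.5296 x 100 = 39.7%.

39.7%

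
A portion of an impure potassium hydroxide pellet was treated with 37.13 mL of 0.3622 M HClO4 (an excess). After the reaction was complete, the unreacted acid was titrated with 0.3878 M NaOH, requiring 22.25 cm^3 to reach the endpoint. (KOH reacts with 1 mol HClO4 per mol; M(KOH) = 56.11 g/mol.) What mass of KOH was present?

0.270 g

Total n(HClO4) added = 0.3622 x 0.03713 = 0.01345 mol.
n(NaOH) used = 0.3878 x 0.02225 = 0.008629 mol, which equals the excess n(HClO4).
So n(HClO4) consumed by the sample = 0.01345 - 0.008629 = 0.004820 mol.
n(KOH) = 0.004820 / 1 = 0.004820 mol.
mass = 0.004820 mol x 56.11 g/mol = 0.270 g.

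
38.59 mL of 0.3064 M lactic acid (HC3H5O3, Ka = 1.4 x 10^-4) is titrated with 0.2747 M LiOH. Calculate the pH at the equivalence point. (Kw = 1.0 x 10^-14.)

n(HC3H5O3) = 0.3064 x 0.03859 = 0.01182 mol; V(LiOH) at equivalence = 0.01182/0.2747 = 0.04304 L.
At equivalence all the acid is converted to C3H5O3-; total volume = 0.03859 + 0.04304 = 0.08163 L, so [C3H5O3-] = 0.01182/0.08163 = 0.1448 M.
Kb = Kw/Ka = 1.0e-14 / 1.4 x 10^-4 = 7.14e-11.
[OH^-] = sqrt(Kb x [C3H5O3-]) = sqrt(7.14e-11 x 0.1448) = 3.22e-6 M.
pOH = 5.49, so pH = 14.00 - 5.49 = 8.51.

8.51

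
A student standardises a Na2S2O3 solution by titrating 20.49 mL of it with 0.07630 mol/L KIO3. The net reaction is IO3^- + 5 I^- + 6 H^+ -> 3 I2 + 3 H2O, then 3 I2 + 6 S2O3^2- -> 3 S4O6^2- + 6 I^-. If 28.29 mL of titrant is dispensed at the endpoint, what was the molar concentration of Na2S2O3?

n(KIO3) = 0.07630 x 0.02829 = 0.002159 mol.
From the balanced equation, 1 mol KIO3 reacts with 6 mol Na2S2O3, so n(Na2S2O3) = 0.002159 x 6/1 = 0.01295 mol.
[Na2S2O3] = 0.01295 / 0.02049 L = 0.632 M.

0.632 M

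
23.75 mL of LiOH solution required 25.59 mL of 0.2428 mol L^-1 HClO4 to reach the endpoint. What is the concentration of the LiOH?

n(HClO4) delivered = 0.2428 x 0.02559 = 0.006213 mol.
For a 1:1 reaction, n(LiOH) = 0.006213 mol.
[LiOH] = 0.006213 mol / 0.02375 L = 0.262 M.

0.262 M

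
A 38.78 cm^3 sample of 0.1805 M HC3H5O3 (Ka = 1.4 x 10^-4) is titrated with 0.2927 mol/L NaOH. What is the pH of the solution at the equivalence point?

n(HC3H5O3) = 0.1805 x 0.03878 = 0.007000 mol; V(NaOH) at equivalence = 0.007000/0.2927 = 0.02391 L.
At equivalence all the acid is converted to C3H5O3-; total volume = 0.03878 + 0.02391 = 0.06269 L, so [C3H5O3-] = 0.007000/0.06269 = 0.1116 M.
Kb = Kw/Ka = 1.0e-14 / 1.4 x 10^-4 = 7.14e-11.
[OH^-] = sqrt(Kb x [C3H5O3-]) = sqrt(7.14e-11 x 0.1116) = 2.82e-6 M.
pOH = 5.55, so pH = 14.00 - 5.55 = 8.45.

8.45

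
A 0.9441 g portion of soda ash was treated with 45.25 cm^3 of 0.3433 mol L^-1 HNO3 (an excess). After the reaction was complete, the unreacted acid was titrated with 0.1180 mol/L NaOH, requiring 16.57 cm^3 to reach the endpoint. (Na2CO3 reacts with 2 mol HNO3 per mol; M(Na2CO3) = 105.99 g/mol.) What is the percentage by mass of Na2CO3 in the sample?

Total n(HNO3) added = 0.3433 x 0.04525 = 0.01553 mol.
n(NaOH) used = 0.1180 x 0.01657 = 0.001955 mol, which equals the excess n(HNO3).
So n(HNO3) consumed by the sample = 0.01553 - 0.001955 = 0.01358 mol.
n(Na2CO3) = 0.01358 / 2 = 0.006790 mol.
mass Na2CO3 = 0.006790 x 105.99 = 0.7196 g, so %Na2CO3 = 0.7196/0.9441 x 100 = 76.2%.

76.2%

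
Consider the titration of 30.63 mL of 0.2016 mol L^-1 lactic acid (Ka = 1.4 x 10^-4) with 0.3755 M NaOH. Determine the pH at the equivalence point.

n(HC3H5O3) = 0.2016 x 0.03063 = 0.006175 mol; V(NaOH) at equivalence = 0.006175/0.3755 = 0.01644 L.
At equivalence all the acid is converted to C3H5O3-; total volume = 0.03063 + 0.01644 = 0.04707 L, so [C3H5O3-] = 0.006175/0.04707 = 0.1312 M.
Kb = Kw/Ka = 1.0e-14 / 1.4 x 10^-4 = 7.14e-11.
[OH^-] = sqrt(Kb x [C3H5O3-]) = sqrt(7.14e-11 x 0.1312) = 3.06e-6 M.
pOH = 5.51, so pH = 14.00 - 5.51 = 8.49.

8.49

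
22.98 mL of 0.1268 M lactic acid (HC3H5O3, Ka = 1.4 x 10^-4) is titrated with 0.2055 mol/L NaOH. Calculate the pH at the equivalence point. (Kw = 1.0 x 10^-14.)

n(HC3H5O3) = 0.1268 x 0.02298 = 0.002914 mol; V(NaOH) at equivalence = 0.002914/0.2055 = 0.01418 L.
At equivalence all the acid is converted to C3H5O3-; total volume = 0.02298 + 0.01418 = 0.03716 L, so [C3H5O3-] = 0.002914/0.03716 = 0.07842 M.
Kb = Kw/Ka = 1.0e-14 / 1.4 x 10^-4 = 7.14e-11.
[OH^-] = sqrt(Kb x [C3H5O3-]) = sqrt(7.14e-11 x 0.07842) = 2.37e-6 M.
pOH = 5.63, so pH = 14.00 - 5.63 = 8.37.

8.37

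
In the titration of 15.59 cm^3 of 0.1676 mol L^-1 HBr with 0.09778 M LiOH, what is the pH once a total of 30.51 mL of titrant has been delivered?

11.90

n(acid) = 0.1676 x 0.01559 = 0.002613 mol; n(LiOH) added = 0.09778 x 0.03051 = 0.002983 mol.
Base is in excess by 0.002983 - 0.002613 = 0.0003704 mol in a total volume of 0.04610 L.
[OH^-] = 0.0003704/0.04610 = 0.008034 M, so pOH = 2.10 and pH = 14.00 - 2.10 = 11.90.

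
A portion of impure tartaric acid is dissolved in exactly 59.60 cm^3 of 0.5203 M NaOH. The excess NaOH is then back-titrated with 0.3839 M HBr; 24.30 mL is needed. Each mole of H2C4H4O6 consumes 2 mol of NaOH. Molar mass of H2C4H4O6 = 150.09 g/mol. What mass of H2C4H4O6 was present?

1.63 g

Total n(NaOH) added = 0.5203 x 0.05960 = 0.03101 mol.
n(HBr) used = 0.3839 x 0.02430 = 0.009329 mol, which equals the excess n(NaOH).
So n(NaOH) consumed by the sample = 0.03101 - 0.009329 = 0.02168 mol.
n(H2C4H4O6) = 0.02168 / 2 = 0.01084 mol.
mass = 0.01084 mol x 150.09 g/mol = 1.63 g.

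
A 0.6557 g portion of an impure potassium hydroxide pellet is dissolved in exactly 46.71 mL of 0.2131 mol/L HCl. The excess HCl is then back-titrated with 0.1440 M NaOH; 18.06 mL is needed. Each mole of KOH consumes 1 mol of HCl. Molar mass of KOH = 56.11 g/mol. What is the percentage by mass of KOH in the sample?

62.9%

Total n(HCl) added = 0.2131 x 0.04671 = 0.009954 mol.
n(NaOH) used = 0.1440 x 0.01806 = 0.002601 mol, which equals the excess n(HCl).
So n(HCl) consumed by the sample = 0.009954 - 0.002601 = 0.007353 mol.
n(KOH) = 0.007353 / 1 = 0.007353 mol.
mass KOH = 0.007353 x 56.11 = 0.4126 g, so %KOH = 0.4126/0.6557 x 100 = 62.9%.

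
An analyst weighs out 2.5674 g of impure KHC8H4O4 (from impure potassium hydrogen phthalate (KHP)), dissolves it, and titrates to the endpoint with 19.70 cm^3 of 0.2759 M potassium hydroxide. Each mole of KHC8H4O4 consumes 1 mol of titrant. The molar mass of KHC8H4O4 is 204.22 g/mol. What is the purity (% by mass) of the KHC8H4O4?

n(KOH) = 0.2759 x 0.01970 = 0.005435 mol.
n(KHC8H4O4) = 0.005435 / 1 = 0.005435 mol.
mass of KHC8H4O4 = 0.005435 x 204.22 = 1.110 g.
% purity = 1.110 / 2.5674 x 100 = 43.2%.

43.2%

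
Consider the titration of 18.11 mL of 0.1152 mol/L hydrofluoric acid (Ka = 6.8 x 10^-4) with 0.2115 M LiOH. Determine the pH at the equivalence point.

n(HF) = 0.1152 x 0.01811 = 0.002086 mol; V(LiOH) at equivalence = 0.002086/0.2115 = 0.009864 L.
At equivalence all the acid is converted to F-; total volume = 0.01811 + 0.009864 = 0.02797 L, so [F-] = 0.002086/0.02797 = 0.07458 M.
Kb = Kw/Ka = 1.0e-14 / 6.8 x 10^-4 = 1.47e-11.
[OH^-] = sqrt(Kb x [F-]) = sqrt(1.47e-11 x 0.07458) = 1.05e-6 M.
pOH = 5.98, so pH = 14.00 - 5.98 = 8.02.

8.02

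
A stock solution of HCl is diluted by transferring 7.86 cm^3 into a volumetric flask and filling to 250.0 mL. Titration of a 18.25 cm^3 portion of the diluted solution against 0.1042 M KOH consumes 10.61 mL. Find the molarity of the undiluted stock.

1.93 M

n(KOH) = 0.1042 x 0.01061 = 0.001106 mol.
n(HCl) in the aliquot = 0.001106 mol.
[diluted HCl] = 0.001106 / 0.01825 = 0.06058 M.
Dilution factor = 250.0/7.860 = 31.81, so [stock] = 0.06058 x 31.81 = 1.93 M.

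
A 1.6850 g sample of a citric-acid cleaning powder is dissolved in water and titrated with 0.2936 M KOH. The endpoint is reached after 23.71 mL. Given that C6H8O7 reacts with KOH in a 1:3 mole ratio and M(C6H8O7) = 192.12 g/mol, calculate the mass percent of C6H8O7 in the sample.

26.5%

n(KOH) = 0.2936 x 0.02371 = 0.006961 mol.
n(C6H8O7) = 0.006961 / 3 = 0.002320 mol.
mass of C6H8O7 = 0.002320 x 192.12 = 0.4458 g.
% purity = 0.4458 / 1.6850 x 100 = 26.5%.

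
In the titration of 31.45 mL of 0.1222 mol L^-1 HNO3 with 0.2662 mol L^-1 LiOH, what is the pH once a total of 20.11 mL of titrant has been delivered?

12.47

n(acid) = 0.1222 x 0.03145 = 0.003843 mol; n(LiOH) added = 0.2662 x 0.02011 = 0.005353 mol.
Base is in excess by 0.005353 - 0.003843 = 0.001510 mol in a total volume of 0.05156 L.
[OH^-] = 0.001510/0.05156 = 0.02929 M, so pOH = 1.53 and pH = 14.00 - 1.53 = 12.47.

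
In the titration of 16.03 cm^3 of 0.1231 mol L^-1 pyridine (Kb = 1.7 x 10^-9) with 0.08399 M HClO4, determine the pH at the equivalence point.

3.27

n(C5H5N) = 0.1231 x 0.01603 = 0.001973 mol; V(HClO4) at equivalence = 0.001973/0.08399 = 0.02349 L.
At equivalence the base is fully converted to C5H5NH+; total volume = 0.03952 L, so [C5H5NH+] = 0.001973/0.03952 = 0.04993 M.
Ka(C5H5NH+) = Kw/Kb = 1.0e-14 / 1.7 x 10^-9 = 5.88e-6.
[H^+] = sqrt(Ka x [C5H5NH+]) = sqrt(5.88e-6 x 0.04993) = 0.000542 M.
pH = -log(0.000542) = 3.27.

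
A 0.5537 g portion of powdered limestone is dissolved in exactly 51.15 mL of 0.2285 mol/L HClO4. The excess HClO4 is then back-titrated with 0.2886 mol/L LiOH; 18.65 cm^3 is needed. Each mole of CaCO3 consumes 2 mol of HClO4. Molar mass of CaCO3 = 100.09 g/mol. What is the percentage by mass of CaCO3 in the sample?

Total n(HClO4) added = 0.2285 x 0.05115 = 0.01169 mol.
n(LiOH) used = 0.2886 x 0.01865 = 0.005382 mol, which equals the excess n(HClO4).
So n(HClO4) consumed by the sample = 0.01169 - 0.005382 = 0.006305 mol.
n(CaCO3) = 0.006305 / 2 = 0.003153 mol.
mass CaCO3 = 0.003153 x 100.09 = 0.3156 g, so %CaCO3 = 0.3156/0.5537 x 100 = 57.0%.

57.0%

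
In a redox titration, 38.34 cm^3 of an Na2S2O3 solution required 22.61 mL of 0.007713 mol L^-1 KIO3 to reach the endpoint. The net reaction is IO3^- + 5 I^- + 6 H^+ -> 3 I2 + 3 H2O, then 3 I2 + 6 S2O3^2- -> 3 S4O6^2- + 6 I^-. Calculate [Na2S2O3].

0.0273 M

n(KIO3) = 0.007713 x 0.02261 = 0.0001744 mol.
From the balanced equation, 1 mol KIO3 reacts with 6 mol Na2S2O3, so n(Na2S2O3) = 0.0001744 x 6/1 = 0.001046 mol.
[Na2S2O3] = 0.001046 / 0.03834 L = 0.0273 M.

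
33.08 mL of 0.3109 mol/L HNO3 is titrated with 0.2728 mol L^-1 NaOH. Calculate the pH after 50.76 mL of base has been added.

n(acid) = 0.3109 x 0.03308 = 0.01028 mol; n(NaOH) added = 0.2728 x 0.05076 = 0.01385 mol.
Base is in excess by 0.01385 - 0.01028 = 0.003563 mol in a total volume of 0.08384 L.
[OH^-] = 0.003563/0.08384 = 0.04249 M, so pOH = 1.37 and pH = 14.00 - 1.37 = 12.63.

12.63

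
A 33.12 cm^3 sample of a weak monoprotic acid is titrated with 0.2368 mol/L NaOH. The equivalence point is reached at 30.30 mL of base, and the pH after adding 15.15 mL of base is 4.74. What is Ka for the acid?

15.15 mL is half of the equivalence volume, so this is the half-equivalence point where [HA] = [A^-].
At half-equivalence pH = pKa, so pKa = 4.74.
Ka = 10^(-4.74) = 1.8 x 10^-5.

1.8 x 10^-5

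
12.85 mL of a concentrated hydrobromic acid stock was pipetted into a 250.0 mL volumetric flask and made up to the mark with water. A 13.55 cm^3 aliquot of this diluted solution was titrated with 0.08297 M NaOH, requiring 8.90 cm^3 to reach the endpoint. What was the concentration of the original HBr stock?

1.06 M

n(NaOH) = 0.08297 x 0.008900 = 0.0007384 mol.
n(HBr) in the aliquot = 0.0007384 mol.
[diluted HBr] = 0.0007384 / 0.01355 = 0.05450 M.
Dilution factor = 250.0/12.85 = 19.46, so [stock] = 0.05450 x 19.46 = 1.06 M.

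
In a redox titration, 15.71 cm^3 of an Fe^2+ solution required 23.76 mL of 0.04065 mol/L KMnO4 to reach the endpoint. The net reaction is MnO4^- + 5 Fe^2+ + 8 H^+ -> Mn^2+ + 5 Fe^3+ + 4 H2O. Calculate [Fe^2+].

0.307 M

n(KMnO4) = 0.04065 x 0.02376 = 0.0009658 mol.
From the balanced equation, 1 mol KMnO4 reacts with 5 mol Fe^2+, so n(Fe^2+) = 0.0009658 x 5/1 = 0.004829 mol.
[Fe^2+] = 0.004829 / 0.01571 L = 0.307 M.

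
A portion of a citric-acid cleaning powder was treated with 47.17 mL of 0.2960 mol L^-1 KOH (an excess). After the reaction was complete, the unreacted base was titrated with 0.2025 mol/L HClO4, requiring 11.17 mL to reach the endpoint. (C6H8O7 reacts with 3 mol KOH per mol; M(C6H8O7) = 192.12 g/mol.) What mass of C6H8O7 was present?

0.749 g

Total n(KOH) added = 0.2960 x 0.04717 = 0.01396 mol.
n(HClO4) used = 0.2025 x 0.01117 = 0.002262 mol, which equals the excess n(KOH).
So n(KOH) consumed by the sample = 0.01396 - 0.002262 = 0.01170 mol.
n(C6H8O7) = 0.01170 / 3 = 0.003900 mol.
mass = 0.003900 mol x 192.12 g/mol = 0.749 g.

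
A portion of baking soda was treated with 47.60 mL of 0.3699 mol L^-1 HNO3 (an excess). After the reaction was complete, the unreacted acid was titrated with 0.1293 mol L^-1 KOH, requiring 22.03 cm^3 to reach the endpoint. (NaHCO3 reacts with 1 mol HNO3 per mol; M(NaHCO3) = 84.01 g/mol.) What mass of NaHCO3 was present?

Total n(HNO3) added = 0.3699 x 0.04760 = 0.01761 mol.
n(KOH) used = 0.1293 x 0.02203 = 0.002848 mol, which equals the excess n(HNO3).
So n(HNO3) consumed by the sample = 0.01761 - 0.002848 = 0.01476 mol.
n(NaHCO3) = 0.01476 / 1 = 0.01476 mol.
mass = 0.01476 mol x 84.01 g/mol = 1.24 g.

1.24 g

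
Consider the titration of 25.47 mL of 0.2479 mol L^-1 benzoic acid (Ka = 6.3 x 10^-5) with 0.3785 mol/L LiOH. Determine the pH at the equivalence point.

8.69

n(C6H5COOH) = 0.2479 x 0.02547 = 0.006314 mol; V(LiOH) at equivalence = 0.006314/0.3785 = 0.01668 L.
At equivalence all the acid is converted to C6H5COO-; total volume = 0.02547 + 0.01668 = 0.04215 L, so [C6H5COO-] = 0.006314/0.04215 = 0.1498 M.
Kb = Kw/Ka = 1.0e-14 / 6.3 x 10^-5 = 1.59e-10.
[OH^-] = sqrt(Kb x [C6H5COO-]) = sqrt(1.59e-10 x 0.1498) = 4.88e-6 M.
pOH = 5.31, so pH = 14.00 - 5.31 = 8.69.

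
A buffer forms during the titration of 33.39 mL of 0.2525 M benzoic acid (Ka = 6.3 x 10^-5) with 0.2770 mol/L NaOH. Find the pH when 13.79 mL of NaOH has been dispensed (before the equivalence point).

4.12

Initial n(C6H5COOH) = 0.2525 x 0.03339 = 0.008431 mol.
n(NaOH) added = 0.2770 x 0.01379 = 0.003820 mol, converting that many moles of C6H5COOH to C6H5COO-.
Remaining n(C6H5COOH) = 0.004611 mol; n(C6H5COO-) = 0.003820 mol.
By Henderson-Hasselbalch, pH = pKa + log([A^-]/[HA]) = 4.20 + log(0.003820/0.004611) = 4.20 + (-0.08) = 4.12.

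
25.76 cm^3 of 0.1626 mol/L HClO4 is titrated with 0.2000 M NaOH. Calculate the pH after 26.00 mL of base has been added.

n(acid) = 0.1626 x 0.02576 = 0.004189 mol; n(NaOH) added = 0.2000 x 0.02600 = 0.005200 mol.
Base is in excess by 0.005200 - 0.004189 = 0.001011 mol in a total volume of 0.05176 L.
[OH^-] = 0.001011/0.05176 = 0.01954 M, so pOH = 1.71 and pH = 14.00 - 1.71 = 12.29.

12.29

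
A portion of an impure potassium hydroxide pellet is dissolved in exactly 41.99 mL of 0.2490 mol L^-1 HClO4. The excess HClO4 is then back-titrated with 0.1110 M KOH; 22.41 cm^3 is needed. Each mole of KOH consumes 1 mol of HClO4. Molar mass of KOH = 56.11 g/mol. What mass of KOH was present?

Total n(HClO4) added = 0.2490 x 0.04199 = 0.01046 mol.
n(KOH) used = 0.1110 x 0.02241 = 0.002488 mol, which equals the excess n(HClO4).
So n(HClO4) consumed by the sample = 0.01046 - 0.002488 = 0.007968 mol.
n(KOH) = 0.007968 / 1 = 0.007968 mol.
mass = 0.007968 mol x 56.11 g/mol = 0.447 g.

0.447 g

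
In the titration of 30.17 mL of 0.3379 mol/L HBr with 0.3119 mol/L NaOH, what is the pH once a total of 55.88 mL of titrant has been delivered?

12.92

n(acid) = 0.3379 x 0.03017 = 0.01019 mol; n(NaOH) added = 0.3119 x 0.05588 = 0.01743 mol.
Base is in excess by 0.01743 - 0.01019 = 0.007235 mol in a total volume of 0.08605 L.
[OH^-] = 0.007235/0.08605 = 0.08407 M, so pOH = 1.08 and pH = 14.00 - 1.08 = 12.92.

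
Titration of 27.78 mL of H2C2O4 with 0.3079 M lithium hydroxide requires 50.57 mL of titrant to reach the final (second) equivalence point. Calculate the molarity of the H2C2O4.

n(LiOH) = 0.3079 x 0.05057 = 0.01557 mol.
At the final (second) equivalence point, 2 mol OH^- react per mol H2C2O4, so n(H2C2O4) = 0.01557 / 2 = 0.007785 mol.
[H2C2O4] = 0.007785 / 0.02778 L = 0.280 M.

0.280 M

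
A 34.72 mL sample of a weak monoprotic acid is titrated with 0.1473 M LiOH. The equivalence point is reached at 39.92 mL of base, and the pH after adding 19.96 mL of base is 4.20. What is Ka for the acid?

6.3 x 10^-5

19.96 mL is half of the equivalence volume, so this is the half-equivalence point where [HA] = [A^-].
At half-equivalence pH = pKa, so pKa = 4.20.
Ka = 10^(-4.20) = 6.3 x 10^-5.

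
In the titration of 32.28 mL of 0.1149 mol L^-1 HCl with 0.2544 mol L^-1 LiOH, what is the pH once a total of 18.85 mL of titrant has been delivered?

12.33

n(acid) = 0.1149 x 0.03228 = 0.003709 mol; n(LiOH) added = 0.2544 x 0.01885 = 0.004795 mol.
Base is in excess by 0.004795 - 0.003709 = 0.001086 mol in a total volume of 0.05113 L.
[OH^-] = 0.001086/0.05113 = 0.02125 M, so pOH = 1.67 and pH = 14.00 - 1.67 = 12.33.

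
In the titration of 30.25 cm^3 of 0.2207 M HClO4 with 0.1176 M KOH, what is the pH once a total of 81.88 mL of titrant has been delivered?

12.42

n(acid) = 0.2207 x 0.03025 = 0.006676 mol; n(KOH) added = 0.1176 x 0.08188 = 0.009629 mol.
Base is in excess by 0.009629 - 0.006676 = 0.002953 mol in a total volume of 0.1121 L.
[OH^-] = 0.002953/0.1121 = 0.02633 M, so pOH = 1.58 and pH = 14.00 - 1.58 = 12.42.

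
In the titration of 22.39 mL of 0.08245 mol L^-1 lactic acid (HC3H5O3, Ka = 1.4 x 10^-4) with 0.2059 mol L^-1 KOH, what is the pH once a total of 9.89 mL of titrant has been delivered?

11.77

n(acid) = 0.08245 x 0.02239 = 0.001846 mol; n(KOH) added = 0.2059 x 0.009890 = 0.002036 mol.
Base is in excess by 0.002036 - 0.001846 = 0.0001903 mol in a total volume of 0.03228 L.
[OH^-] = 0.0001903/0.03228 = 0.005895 M, so pOH = 2.23 and pH = 14.00 - 2.23 = 11.77.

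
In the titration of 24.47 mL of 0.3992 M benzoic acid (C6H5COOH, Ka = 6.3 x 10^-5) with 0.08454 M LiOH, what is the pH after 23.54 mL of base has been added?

3.61

Initial n(C6H5COOH) = 0.3992 x 0.02447 = 0.009768 mol.
n(LiOH) added = 0.08454 x 0.02354 = 0.001990 mol, converting that many moles of C6H5COOH to C6H5COO-.
Remaining n(C6H5COOH) = 0.007778 mol; n(C6H5COO-) = 0.001990 mol.
By Henderson-Hasselbalch, pH = pKa + log([A^-]/[HA]) = 4.20 + log(0.001990/0.007778) = 4.20 + (-0.59) = 3.61.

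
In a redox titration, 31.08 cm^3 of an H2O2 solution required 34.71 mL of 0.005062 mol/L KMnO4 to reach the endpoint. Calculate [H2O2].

n(KMnO4) = 0.005062 x 0.03471 = 0.0001757 mol.
From the balanced equation, 2 mol KMnO4 reacts with 5 mol H2O2, so n(H2O2) = 0.0001757 x 5/2 = 0.0004393 mol.
[H2O2] = 0.0004393 / 0.03108 L = 0.0141 M.

0.0141 M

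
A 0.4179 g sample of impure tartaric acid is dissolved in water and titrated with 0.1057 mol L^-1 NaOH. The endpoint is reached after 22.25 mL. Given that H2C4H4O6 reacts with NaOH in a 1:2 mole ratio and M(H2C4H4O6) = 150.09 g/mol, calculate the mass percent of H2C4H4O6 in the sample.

n(NaOH) = 0.1057 x 0.02225 = 0.002352 mol.
n(H2C4H4O6) = 0.002352 / 2 = 0.001176 mol.
mass of H2C4H4O6 = 0.001176 x 150.09 = 0.1765 g.
% purity = 0.1765 / 0.4179 x 100 = 42.2%.

42.2%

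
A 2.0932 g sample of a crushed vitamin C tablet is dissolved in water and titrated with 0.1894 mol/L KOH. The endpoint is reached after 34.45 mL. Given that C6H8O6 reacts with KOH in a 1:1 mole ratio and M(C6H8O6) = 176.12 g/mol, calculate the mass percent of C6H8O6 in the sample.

n(KOH) = 0.1894 x 0.03445 = 0.006525 mol.
n(C6H8O6) = 0.006525 / 1 = 0.006525 mol.
mass of C6H8O6 = 0.006525 x 176.12 = 1.149 g.
% purity = 1.149 / 2.0932 x 100 = 54.9%.

54.9%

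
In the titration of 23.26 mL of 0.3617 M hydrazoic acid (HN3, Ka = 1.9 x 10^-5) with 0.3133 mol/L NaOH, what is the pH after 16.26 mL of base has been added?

4.91

Initial n(HN3) = 0.3617 x 0.02326 = 0.008413 mol.
n(NaOH) added = 0.3133 x 0.01626 = 0.005094 mol, converting that many moles of HN3 to N3-.
Remaining n(HN3) = 0.003319 mol; n(N3-) = 0.005094 mol.
By Henderson-Hasselbalch, pH = pKa + log([A^-]/[HA]) = 4.72 + log(0.005094/0.003319) = 4.72 + (+0.19) = 4.91.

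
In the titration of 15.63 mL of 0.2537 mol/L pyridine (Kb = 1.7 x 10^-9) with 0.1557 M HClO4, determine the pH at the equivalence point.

3.12

n(C5H5N) = 0.2537 x 0.01563 = 0.003965 mol; V(HClO4) at equivalence = 0.003965/0.1557 = 0.02547 L.
At equivalence the base is fully converted to C5H5NH+; total volume = 0.04110 L, so [C5H5NH+] = 0.003965/0.04110 = 0.09649 M.
Ka(C5H5NH+) = Kw/Kb = 1.0e-14 / 1.7 x 10^-9 = 5.88e-6.
[H^+] = sqrt(Ka x [C5H5NH+]) = sqrt(5.88e-6 x 0.09649) = 0.000753 M.
pH = -log(0.000753) = 3.12.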